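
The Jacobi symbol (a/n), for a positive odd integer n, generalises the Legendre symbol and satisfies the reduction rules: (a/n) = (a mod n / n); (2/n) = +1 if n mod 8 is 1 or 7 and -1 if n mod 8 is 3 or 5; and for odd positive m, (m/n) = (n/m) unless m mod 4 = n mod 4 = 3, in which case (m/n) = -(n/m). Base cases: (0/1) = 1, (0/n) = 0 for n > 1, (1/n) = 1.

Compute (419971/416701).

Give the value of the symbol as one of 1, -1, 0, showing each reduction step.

1

(419971/416701) = (3270/416701)   [reduce mod 416701]
3270 = 2^1·1635; (2/416701) = -1 since 416701 mod 8 = 5, so (3270/416701) = (-1)^1·(1635/416701); sign now -1
reciprocity: (1635/416701) = +1·(416701/1635) since 1635 mod 4 = 3, 416701 mod 4 = 1; sign now -1
(416701/1635) = (1411/1635)   [reduce mod 1635]
reciprocity: (1411/1635) = -1·(1635/1411) since 1411 mod 4 = 3, 1635 mod 4 = 3; sign now +1
(1635/1411) = (224/1411)   [reduce mod 1411]
224 = 2^5·7; (2/1411) = -1 since 1411 mod 8 = 3, so (224/1411) = (-1)^5·(7/1411); sign now -1
reciprocity: (7/1411) = -1·(1411/7) since 7 mod 4 = 3, 1411 mod 4 = 3; sign now +1
(1411/7) = (4/7)   [reduce mod 7]
4 = 2^2·1; (2/7) = +1 since 7 mod 8 = 7, so (4/7) = (+1)^2·(1/7); sign now +1
(1/7) = 1; final value = sign = +1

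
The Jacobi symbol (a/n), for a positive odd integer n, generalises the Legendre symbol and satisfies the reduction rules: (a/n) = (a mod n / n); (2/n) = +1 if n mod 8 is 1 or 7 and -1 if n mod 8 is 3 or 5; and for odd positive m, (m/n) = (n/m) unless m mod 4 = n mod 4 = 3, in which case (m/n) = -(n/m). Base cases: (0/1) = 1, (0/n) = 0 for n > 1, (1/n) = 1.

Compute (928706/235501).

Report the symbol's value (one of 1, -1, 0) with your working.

(928706/235501): 928706 mod 235501 = 222203, so (928706/235501) = (222203/235501)
flip (222203/235501) -> (235501/222203): both odd, 222203 mod 4 = 3, 235501 mod 4 = 1, so the flip contributes +1; sign now +1
(235501/222203): 235501 mod 222203 = 13298, so (235501/222203) = (13298/222203)
factor out 2^1: 13298 = 2^1·6649; with 222203 mod 8 = 3, (2/222203) = -1; sign now -1; continue with (6649/222203)
flip (6649/222203) -> (222203/6649): both odd, 6649 mod 4 = 1, 222203 mod 4 = 3, so the flip contributes +1; sign now -1
(222203/6649): 222203 mod 6649 = 2786, so (222203/6649) = (2786/6649)
factor out 2^1: 2786 = 2^1·1393; with 6649 mod 8 = 1, (2/6649) = +1; sign now -1; continue with (1393/6649)
flip (1393/6649) -> (6649/1393): both odd, 1393 mod 4 = 1, 6649 mod 4 = 1, so the flip contributes +1; sign now -1
(6649/1393): 6649 mod 1393 = 1077, so (6649/1393) = (1077/1393)
flip (1077/1393) -> (1393/1077): both odd, 1077 mod 4 = 1, 1393 mod 4 = 1, so the flip contributes +1; sign now -1
(1393/1077): 1393 mod 1077 = 316, so (1393/1077) = (316/1077)
factor out 2^2: 316 = 2^2·79; with 1077 mod 8 = 5, (2/1077) = -1; sign now -1; continue with (79/1077)
flip (79/1077) -> (1077/79): both odd, 79 mod 4 = 3, 1077 mod 4 = 1, so the flip contributes +1; sign now -1
(1077/79): 1077 mod 79 = 50, so (1077/79) = (50/79)
factor out 2^1: 50 = 2^1·25; with 79 mod 8 = 7, (2/79) = +1; sign now -1; continue with (25/79)
flip (25/79) -> (79/25): both odd, 25 mod 4 = 1, 79 mod 4 = 3, so the flip contributes +1; sign now -1
(79/25): 79 mod 25 = 4, so (79/25) = (4/25)
factor out 2^2: 4 = 2^2·1; with 25 mod 8 = 1, (2/25) = +1; sign now -1; continue with (1/25)
reached (1/25) = 1, so the symbol is -1

-1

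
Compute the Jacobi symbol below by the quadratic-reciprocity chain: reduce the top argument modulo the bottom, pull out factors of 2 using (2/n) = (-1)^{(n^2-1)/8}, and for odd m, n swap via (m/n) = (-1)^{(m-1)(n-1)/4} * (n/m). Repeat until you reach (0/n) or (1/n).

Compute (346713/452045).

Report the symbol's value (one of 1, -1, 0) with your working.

reciprocity: (346713/452045) = +1·(452045/346713) since 346713 mod 4 = 1, 452045 mod 4 = 1; sign now +1
(452045/346713) = (105332/346713)   [reduce mod 346713]
105332 = 2^2·26333; (2/346713) = +1 since 346713 mod 8 = 1, so (105332/346713) = (+1)^2·(26333/346713); sign now +1
reciprocity: (26333/346713) = +1·(346713/26333) since 26333 mod 4 = 1, 346713 mod 4 = 1; sign now +1
(346713/26333) = (4384/26333)   [reduce mod 26333]
4384 = 2^5·137; (2/26333) = -1 since 26333 mod 8 = 5, so (4384/26333) = (-1)^5·(137/26333); sign now -1
reciprocity: (137/26333) = +1·(26333/137) since 137 mod 4 = 1, 26333 mod 4 = 1; sign now -1
(26333/137) = (29/137)   [reduce mod 137]
reciprocity: (29/137) = +1·(137/29) since 29 mod 4 = 1, 137 mod 4 = 1; sign now -1
(137/29) = (21/29)   [reduce mod 29]
reciprocity: (21/29) = +1·(29/21) since 21 mod 4 = 1, 29 mod 4 = 1; sign now -1
(29/21) = (8/21)   [reduce mod 21]
8 = 2^3·1; (2/21) = -1 since 21 mod 8 = 5, so (8/21) = (-1)^3·(1/21); sign now +1
(1/21) = 1; final value = sign = +1

1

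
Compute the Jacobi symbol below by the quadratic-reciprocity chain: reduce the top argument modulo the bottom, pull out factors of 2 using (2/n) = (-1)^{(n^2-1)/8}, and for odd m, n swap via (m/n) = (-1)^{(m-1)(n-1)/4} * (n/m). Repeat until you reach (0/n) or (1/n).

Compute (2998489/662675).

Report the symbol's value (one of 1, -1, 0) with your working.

(2998489/662675): 2998489 mod 662675 = 347789, so (2998489/662675) = (347789/662675)
flip (347789/662675) -> (662675/347789): both odd, 347789 mod 4 = 1, 662675 mod 4 = 3, so the flip contributes +1; sign now +1
(662675/347789): 662675 mod 347789 = 314886, so (662675/347789) = (314886/347789)
factor out 2^1: 314886 = 2^1·157443; with 347789 mod 8 = 5, (2/347789) = -1; sign now -1; continue with (157443/347789)
flip (157443/347789) -> (347789/157443): both odd, 157443 mod 4 = 3, 347789 mod 4 = 1, so the flip contributes +1; sign now -1
(347789/157443): 347789 mod 157443 = 32903, so (347789/157443) = (32903/157443)
flip (32903/157443) -> (157443/32903): both odd, 32903 mod 4 = 3, 157443 mod 4 = 3, so the flip contributes -1; sign now +1
(157443/32903): 157443 mod 32903 = 25831, so (157443/32903) = (25831/32903)
flip (25831/32903) -> (32903/25831): both odd, 25831 mod 4 = 3, 32903 mod 4 = 3, so the flip contributes -1; sign now -1
(32903/25831): 32903 mod 25831 = 7072, so (32903/25831) = (7072/25831)
factor out 2^5: 7072 = 2^5·221; with 25831 mod 8 = 7, (2/25831) = +1; sign now -1; continue with (221/25831)
flip (221/25831) -> (25831/221): both odd, 221 mod 4 = 1, 25831 mod 4 = 3, so the flip contributes +1; sign now -1
(25831/221): 25831 mod 221 = 195, so (25831/221) = (195/221)
flip (195/221) -> (221/195): both odd, 195 mod 4 = 3, 221 mod 4 = 1, so the flip contributes +1; sign now -1
(221/195): 221 mod 195 = 26, so (221/195) = (26/195)
factor out 2^1: 26 = 2^1·13; with 195 mod 8 = 3, (2/195) = -1; sign now +1; continue with (13/195)
flip (13/195) -> (195/13): both odd, 13 mod 4 = 1, 195 mod 4 = 3, so the flip contributes +1; sign now +1
(195/13): 195 mod 13 = 0, so (195/13) = (0/13)
reached (0/13); gcd(a, n) > 1, so (0/13) = 0 and the symbol is 0

0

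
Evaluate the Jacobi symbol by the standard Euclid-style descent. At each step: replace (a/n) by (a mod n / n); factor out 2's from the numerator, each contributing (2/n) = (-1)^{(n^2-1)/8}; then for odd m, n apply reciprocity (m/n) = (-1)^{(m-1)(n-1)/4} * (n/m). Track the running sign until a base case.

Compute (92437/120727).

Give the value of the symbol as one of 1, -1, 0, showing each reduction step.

0

reciprocity: (92437/120727) = +1·(120727/92437) since 92437 mod 4 = 1, 120727 mod 4 = 3; sign now +1
(120727/92437) = (28290/92437)   [reduce mod 92437]
28290 = 2^1·14145; (2/92437) = -1 since 92437 mod 8 = 5, so (28290/92437) = (-1)^1·(14145/92437); sign now -1
reciprocity: (14145/92437) = +1·(92437/14145) since 14145 mod 4 = 1, 92437 mod 4 = 1; sign now -1
(92437/14145) = (7567/14145)   [reduce mod 14145]
reciprocity: (7567/14145) = +1·(14145/7567) since 7567 mod 4 = 3, 14145 mod 4 = 1; sign now -1
(14145/7567) = (6578/7567)   [reduce mod 7567]
6578 = 2^1·3289; (2/7567) = +1 since 7567 mod 8 = 7, so (6578/7567) = (+1)^1·(3289/7567); sign now -1
reciprocity: (3289/7567) = +1·(7567/3289) since 3289 mod 4 = 1, 7567 mod 4 = 3; sign now -1
(7567/3289) = (989/3289)   [reduce mod 3289]
reciprocity: (989/3289) = +1·(3289/989) since 989 mod 4 = 1, 3289 mod 4 = 1; sign now -1
(3289/989) = (322/989)   [reduce mod 989]
322 = 2^1·161; (2/989) = -1 since 989 mod 8 = 5, so (322/989) = (-1)^1·(161/989); sign now +1
reciprocity: (161/989) = +1·(989/161) since 161 mod 4 = 1, 989 mod 4 = 1; sign now +1
(989/161) = (23/161)   [reduce mod 161]
reciprocity: (23/161) = +1·(161/23) since 23 mod 4 = 3, 161 mod 4 = 1; sign now +1
(161/23) = (0/23)   [reduce mod 23]
(0/23) = 0   [gcd(a, n) > 1]; final value = 0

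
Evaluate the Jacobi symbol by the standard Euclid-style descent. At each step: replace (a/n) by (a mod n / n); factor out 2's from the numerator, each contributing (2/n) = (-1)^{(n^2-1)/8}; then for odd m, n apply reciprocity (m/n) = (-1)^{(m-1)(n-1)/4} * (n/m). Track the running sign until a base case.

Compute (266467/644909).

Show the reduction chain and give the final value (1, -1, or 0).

1

reciprocity: (266467/644909) = +1·(644909/266467) since 266467 mod 4 = 3, 644909 mod 4 = 1; sign now +1
(644909/266467) = (111975/266467)   [reduce mod 266467]
reciprocity: (111975/266467) = -1·(266467/111975) since 111975 mod 4 = 3, 266467 mod 4 = 3; sign now -1
(266467/111975) = (42517/111975)   [reduce mod 111975]
reciprocity: (42517/111975) = +1·(111975/42517) since 42517 mod 4 = 1, 111975 mod 4 = 3; sign now -1
(111975/42517) = (26941/42517)   [reduce mod 42517]
reciprocity: (26941/42517) = +1·(42517/26941) since 26941 mod 4 = 1, 42517 mod 4 = 1; sign now -1
(42517/26941) = (15576/26941)   [reduce mod 26941]
15576 = 2^3·1947; (2/26941) = -1 since 26941 mod 8 = 5, so (15576/26941) = (-1)^3·(1947/26941); sign now +1
reciprocity: (1947/26941) = +1·(26941/1947) since 1947 mod 4 = 3, 26941 mod 4 = 1; sign now +1
(26941/1947) = (1630/1947)   [reduce mod 1947]
1630 = 2^1·815; (2/1947) = -1 since 1947 mod 8 = 3, so (1630/1947) = (-1)^1·(815/1947); sign now -1
reciprocity: (815/1947) = -1·(1947/815) since 815 mod 4 = 3, 1947 mod 4 = 3; sign now +1
(1947/815) = (317/815)   [reduce mod 815]
reciprocity: (317/815) = +1·(815/317) since 317 mod 4 = 1, 815 mod 4 = 3; sign now +1
(815/317) = (181/317)   [reduce mod 317]
reciprocity: (181/317) = +1·(317/181) since 181 mod 4 = 1, 317 mod 4 = 1; sign now +1
(317/181) = (136/181)   [reduce mod 181]
136 = 2^3·17; (2/181) = -1 since 181 mod 8 = 5, so (136/181) = (-1)^3·(17/181); sign now -1
reciprocity: (17/181) = +1·(181/17) since 17 mod 4 = 1, 181 mod 4 = 1; sign now -1
(181/17) = (11/17)   [reduce mod 17]
reciprocity: (11/17) = +1·(17/11) since 11 mod 4 = 3, 17 mod 4 = 1; sign now -1
(17/11) = (6/11)   [reduce mod 11]
6 = 2^1·3; (2/11) = -1 since 11 mod 8 = 3, so (6/11) = (-1)^1·(3/11); sign now +1
reciprocity: (3/11) = -1·(11/3) since 3 mod 4 = 3, 11 mod 4 = 3; sign now -1
(11/3) = (2/3)   [reduce mod 3]
2 = 2^1·1; (2/3) = -1 since 3 mod 8 = 3, so (2/3) = (-1)^1·(1/3); sign now +1
(1/3) = 1; final value = sign = +1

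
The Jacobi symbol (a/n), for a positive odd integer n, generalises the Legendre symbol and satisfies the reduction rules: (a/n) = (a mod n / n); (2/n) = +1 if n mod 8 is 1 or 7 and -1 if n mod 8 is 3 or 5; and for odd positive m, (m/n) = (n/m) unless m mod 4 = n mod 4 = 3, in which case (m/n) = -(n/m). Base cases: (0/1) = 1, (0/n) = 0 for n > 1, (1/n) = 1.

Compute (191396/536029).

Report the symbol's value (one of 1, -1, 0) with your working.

1

factor out 2^2: 191396 = 2^2·47849; with 536029 mod 8 = 5, (2/536029) = -1; sign now +1; continue with (47849/536029)
flip (47849/536029) -> (536029/47849): both odd, 47849 mod 4 = 1, 536029 mod 4 = 1, so the flip contributes +1; sign now +1
(536029/47849): 536029 mod 47849 = 9690, so (536029/47849) = (9690/47849)
factor out 2^1: 9690 = 2^1·4845; with 47849 mod 8 = 1, (2/47849) = +1; sign now +1; continue with (4845/47849)
flip (4845/47849) -> (47849/4845): both odd, 4845 mod 4 = 1, 47849 mod 4 = 1, so the flip contributes +1; sign now +1
(47849/4845): 47849 mod 4845 = 4244, so (47849/4845) = (4244/4845)
factor out 2^2: 4244 = 2^2·1061; with 4845 mod 8 = 5, (2/4845) = -1; sign now +1; continue with (1061/4845)
flip (1061/4845) -> (4845/1061): both odd, 1061 mod 4 = 1, 4845 mod 4 = 1, so the flip contributes +1; sign now +1
(4845/1061): 4845 mod 1061 = 601, so (4845/1061) = (601/1061)
flip (601/1061) -> (1061/601): both odd, 601 mod 4 = 1, 1061 mod 4 = 1, so the flip contributes +1; sign now +1
(1061/601): 1061 mod 601 = 460, so (1061/601) = (460/601)
factor out 2^2: 460 = 2^2·115; with 601 mod 8 = 1, (2/601) = +1; sign now +1; continue with (115/601)
flip (115/601) -> (601/115): both odd, 115 mod 4 = 3, 601 mod 4 = 1, so the flip contributes +1; sign now +1
(601/115): 601 mod 115 = 26, so (601/115) = (26/115)
factor out 2^1: 26 = 2^1·13; with 115 mod 8 = 3, (2/115) = -1; sign now -1; continue with (13/115)
flip (13/115) -> (115/13): both odd, 13 mod 4 = 1, 115 mod 4 = 3, so the flip contributes +1; sign now -1
(115/13): 115 mod 13 = 11, so (115/13) = (11/13)
flip (11/13) -> (13/11): both odd, 11 mod 4 = 3, 13 mod 4 = 1, so the flip contributes +1; sign now -1
(13/11): 13 mod 11 = 2, so (13/11) = (2/11)
factor out 2^1: 2 = 2^1·1; with 11 mod 8 = 3, (2/11) = -1; sign now +1; continue with (1/11)
reached (1/11) = 1, so the symbol is +1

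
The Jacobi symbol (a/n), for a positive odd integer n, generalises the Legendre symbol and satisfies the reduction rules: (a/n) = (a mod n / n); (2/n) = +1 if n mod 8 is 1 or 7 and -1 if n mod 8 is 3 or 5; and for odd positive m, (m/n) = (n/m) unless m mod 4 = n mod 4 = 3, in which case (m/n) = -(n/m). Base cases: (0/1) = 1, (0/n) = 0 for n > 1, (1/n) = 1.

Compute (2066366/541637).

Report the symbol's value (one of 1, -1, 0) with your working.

(2066366/541637) = (441455/541637)   [reduce mod 541637]
reciprocity: (441455/541637) = +1·(541637/441455) since 441455 mod 4 = 3, 541637 mod 4 = 1; sign now +1
(541637/441455) = (100182/441455)   [reduce mod 441455]
100182 = 2^1·50091; (2/441455) = +1 since 441455 mod 8 = 7, so (100182/441455) = (+1)^1·(50091/441455); sign now +1
reciprocity: (50091/441455) = -1·(441455/50091) since 50091 mod 4 = 3, 441455 mod 4 = 3; sign now -1
(441455/50091) = (40727/50091)   [reduce mod 50091]
reciprocity: (40727/50091) = -1·(50091/40727) since 40727 mod 4 = 3, 50091 mod 4 = 3; sign now +1
(50091/40727) = (9364/40727)   [reduce mod 40727]
9364 = 2^2·2341; (2/40727) = +1 since 40727 mod 8 = 7, so (9364/40727) = (+1)^2·(2341/40727); sign now +1
reciprocity: (2341/40727) = +1·(40727/2341) since 2341 mod 4 = 1, 40727 mod 4 = 3; sign now +1
(40727/2341) = (930/2341)   [reduce mod 2341]
930 = 2^1·465; (2/2341) = -1 since 2341 mod 8 = 5, so (930/2341) = (-1)^1·(465/2341); sign now -1
reciprocity: (465/2341) = +1·(2341/465) since 465 mod 4 = 1, 2341 mod 4 = 1; sign now -1
(2341/465) = (16/465)   [reduce mod 465]
16 = 2^4·1; (2/465) = +1 since 465 mod 8 = 1, so (16/465) = (+1)^4·(1/465); sign now -1
(1/465) = 1; final value = sign = -1

-1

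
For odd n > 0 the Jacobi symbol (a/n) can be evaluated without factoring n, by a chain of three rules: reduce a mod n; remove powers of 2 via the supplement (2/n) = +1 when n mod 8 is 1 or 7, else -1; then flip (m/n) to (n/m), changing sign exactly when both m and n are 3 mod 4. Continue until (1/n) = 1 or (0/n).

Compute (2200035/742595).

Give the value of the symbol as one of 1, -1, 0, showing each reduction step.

0

(2200035/742595) = (714845/742595)   [reduce mod 742595]
reciprocity: (714845/742595) = +1·(742595/714845) since 714845 mod 4 = 1, 742595 mod 4 = 3; sign now +1
(742595/714845) = (27750/714845)   [reduce mod 714845]
27750 = 2^1·13875; (2/714845) = -1 since 714845 mod 8 = 5, so (27750/714845) = (-1)^1·(13875/714845); sign now -1
reciprocity: (13875/714845) = +1·(714845/13875) since 13875 mod 4 = 3, 714845 mod 4 = 1; sign now -1
(714845/13875) = (7220/13875)   [reduce mod 13875]
7220 = 2^2·1805; (2/13875) = -1 since 13875 mod 8 = 3, so (7220/13875) = (-1)^2·(1805/13875); sign now -1
reciprocity: (1805/13875) = +1·(13875/1805) since 1805 mod 4 = 1, 13875 mod 4 = 3; sign now -1
(13875/1805) = (1240/1805)   [reduce mod 1805]
1240 = 2^3·155; (2/1805) = -1 since 1805 mod 8 = 5, so (1240/1805) = (-1)^3·(155/1805); sign now +1
reciprocity: (155/1805) = +1·(1805/155) since 155 mod 4 = 3, 1805 mod 4 = 1; sign now +1
(1805/155) = (100/155)   [reduce mod 155]
100 = 2^2·25; (2/155) = -1 since 155 mod 8 = 3, so (100/155) = (-1)^2·(25/155); sign now +1
reciprocity: (25/155) = +1·(155/25) since 25 mod 4 = 1, 155 mod 4 = 3; sign now +1
(155/25) = (5/25)   [reduce mod 25]
reciprocity: (5/25) = +1·(25/5) since 5 mod 4 = 1, 25 mod 4 = 1; sign now +1
(25/5) = (0/5)   [reduce mod 5]
(0/5) = 0   [gcd(a, n) > 1]; final value = 0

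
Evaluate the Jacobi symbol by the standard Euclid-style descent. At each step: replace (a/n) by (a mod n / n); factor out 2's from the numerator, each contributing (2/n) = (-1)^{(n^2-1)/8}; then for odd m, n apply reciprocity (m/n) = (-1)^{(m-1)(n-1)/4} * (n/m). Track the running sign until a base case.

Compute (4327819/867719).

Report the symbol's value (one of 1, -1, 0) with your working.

-1

(4327819/867719): 4327819 mod 867719 = 856943, so (4327819/867719) = (856943/867719)
flip (856943/867719) -> (867719/856943): both odd, 856943 mod 4 = 3, 867719 mod 4 = 3, so the flip contributes -1; sign now -1
(867719/856943): 867719 mod 856943 = 10776, so (867719/856943) = (10776/856943)
factor out 2^3: 10776 = 2^3·1347; with 856943 mod 8 = 7, (2/856943) = +1; sign now -1; continue with (1347/856943)
flip (1347/856943) -> (856943/1347): both odd, 1347 mod 4 = 3, 856943 mod 4 = 3, so the flip contributes -1; sign now +1
(856943/1347): 856943 mod 1347 = 251, so (856943/1347) = (251/1347)
flip (251/1347) -> (1347/251): both odd, 251 mod 4 = 3, 1347 mod 4 = 3, so the flip contributes -1; sign now -1
(1347/251): 1347 mod 251 = 92, so (1347/251) = (92/251)
factor out 2^2: 92 = 2^2·23; with 251 mod 8 = 3, (2/251) = -1; sign now -1; continue with (23/251)
flip (23/251) -> (251/23): both odd, 23 mod 4 = 3, 251 mod 4 = 3, so the flip contributes -1; sign now +1
(251/23): 251 mod 23 = 21, so (251/23) = (21/23)
flip (21/23) -> (23/21): both odd, 21 mod 4 = 1, 23 mod 4 = 3, so the flip contributes +1; sign now +1
(23/21): 23 mod 21 = 2, so (23/21) = (2/21)
factor out 2^1: 2 = 2^1·1; with 21 mod 8 = 5, (2/21) = -1; sign now -1; continue with (1/21)
reached (1/21) = 1, so the symbol is -1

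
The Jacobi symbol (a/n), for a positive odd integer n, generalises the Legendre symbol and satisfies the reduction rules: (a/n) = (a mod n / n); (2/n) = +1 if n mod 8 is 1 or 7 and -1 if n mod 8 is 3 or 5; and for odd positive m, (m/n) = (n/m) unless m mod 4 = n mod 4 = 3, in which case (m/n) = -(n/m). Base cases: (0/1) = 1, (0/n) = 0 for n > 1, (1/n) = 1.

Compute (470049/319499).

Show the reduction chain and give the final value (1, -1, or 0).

-1

(470049/319499) = (150550/319499)   [reduce mod 319499]
150550 = 2^1·75275; (2/319499) = -1 since 319499 mod 8 = 3, so (150550/319499) = (-1)^1·(75275/319499); sign now -1
reciprocity: (75275/319499) = -1·(319499/75275) since 75275 mod 4 = 3, 319499 mod 4 = 3; sign now +1
(319499/75275) = (18399/75275)   [reduce mod 75275]
reciprocity: (18399/75275) = -1·(75275/18399) since 18399 mod 4 = 3, 75275 mod 4 = 3; sign now -1
(75275/18399) = (1679/18399)   [reduce mod 18399]
reciprocity: (1679/18399) = -1·(18399/1679) since 1679 mod 4 = 3, 18399 mod 4 = 3; sign now +1
(18399/1679) = (1609/1679)   [reduce mod 1679]
reciprocity: (1609/1679) = +1·(1679/1609) since 1609 mod 4 = 1, 1679 mod 4 = 3; sign now +1
(1679/1609) = (70/1609)   [reduce mod 1609]
70 = 2^1·35; (2/1609) = +1 since 1609 mod 8 = 1, so (70/1609) = (+1)^1·(35/1609); sign now +1
reciprocity: (35/1609) = +1·(1609/35) since 35 mod 4 = 3, 1609 mod 4 = 1; sign now +1
(1609/35) = (34/35)   [reduce mod 35]
34 = 2^1·17; (2/35) = -1 since 35 mod 8 = 3, so (34/35) = (-1)^1·(17/35); sign now -1
reciprocity: (17/35) = +1·(35/17) since 17 mod 4 = 1, 35 mod 4 = 3; sign now -1
(35/17) = (1/17)   [reduce mod 17]
(1/17) = 1; final value = sign = -1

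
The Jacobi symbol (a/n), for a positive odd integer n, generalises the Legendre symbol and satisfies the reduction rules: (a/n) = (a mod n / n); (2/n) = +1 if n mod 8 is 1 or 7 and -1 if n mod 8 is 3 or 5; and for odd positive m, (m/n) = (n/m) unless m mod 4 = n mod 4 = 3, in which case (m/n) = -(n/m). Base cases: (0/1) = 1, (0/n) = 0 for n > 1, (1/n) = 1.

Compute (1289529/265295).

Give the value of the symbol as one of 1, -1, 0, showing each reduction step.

(1289529/265295): 1289529 mod 265295 = 228349, so (1289529/265295) = (228349/265295)
flip (228349/265295) -> (265295/228349): both odd, 228349 mod 4 = 1, 265295 mod 4 = 3, so the flip contributes +1; sign now +1
(265295/228349): 265295 mod 228349 = 36946, so (265295/228349) = (36946/228349)
factor out 2^1: 36946 = 2^1·18473; with 228349 mod 8 = 5, (2/228349) = -1; sign now -1; continue with (18473/228349)
flip (18473/228349) -> (228349/18473): both odd, 18473 mod 4 = 1, 228349 mod 4 = 1, so the flip contributes +1; sign now -1
(228349/18473): 228349 mod 18473 = 6673, so (228349/18473) = (6673/18473)
flip (6673/18473) -> (18473/6673): both odd, 6673 mod 4 = 1, 18473 mod 4 = 1, so the flip contributes +1; sign now -1
(18473/6673): 18473 mod 6673 = 5127, so (18473/6673) = (5127/6673)
flip (5127/6673) -> (6673/5127): both odd, 5127 mod 4 = 3, 6673 mod 4 = 1, so the flip contributes +1; sign now -1
(6673/5127): 6673 mod 5127 = 1546, so (6673/5127) = (1546/5127)
factor out 2^1: 1546 = 2^1·773; with 5127 mod 8 = 7, (2/5127) = +1; sign now -1; continue with (773/5127)
flip (773/5127) -> (5127/773): both odd, 773 mod 4 = 1, 5127 mod 4 = 3, so the flip contributes +1; sign now -1
(5127/773): 5127 mod 773 = 489, so (5127/773) = (489/773)
flip (489/773) -> (773/489): both odd, 489 mod 4 = 1, 773 mod 4 = 1, so the flip contributes +1; sign now -1
(773/489): 773 mod 489 = 284, so (773/489) = (284/489)
factor out 2^2: 284 = 2^2·71; with 489 mod 8 = 1, (2/489) = +1; sign now -1; continue with (71/489)
flip (71/489) -> (489/71): both odd, 71 mod 4 = 3, 489 mod 4 = 1, so the flip contributes +1; sign now -1
(489/71): 489 mod 71 = 63, so (489/71) = (63/71)
flip (63/71) -> (71/63): both odd, 63 mod 4 = 3, 71 mod 4 = 3, so the flip contributes -1; sign now +1
(71/63): 71 mod 63 = 8, so (71/63) = (8/63)
factor out 2^3: 8 = 2^3·1; with 63 mod 8 = 7, (2/63) = +1; sign now +1; continue with (1/63)
reached (1/63) = 1, so the symbol is +1

1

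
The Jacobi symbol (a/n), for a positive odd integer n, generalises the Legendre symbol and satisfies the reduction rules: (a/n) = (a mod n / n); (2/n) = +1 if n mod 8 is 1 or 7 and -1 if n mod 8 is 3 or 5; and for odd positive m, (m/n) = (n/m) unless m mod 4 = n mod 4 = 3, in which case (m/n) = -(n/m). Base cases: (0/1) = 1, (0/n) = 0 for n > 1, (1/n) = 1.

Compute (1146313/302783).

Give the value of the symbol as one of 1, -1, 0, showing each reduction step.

(1146313/302783): 1146313 mod 302783 = 237964, so (1146313/302783) = (237964/302783)
factor out 2^2: 237964 = 2^2·59491; with 302783 mod 8 = 7, (2/302783) = +1; sign now +1; continue with (59491/302783)
flip (59491/302783) -> (302783/59491): both odd, 59491 mod 4 = 3, 302783 mod 4 = 3, so the flip contributes -1; sign now -1
(302783/59491): 302783 mod 59491 = 5328, so (302783/59491) = (5328/59491)
factor out 2^4: 5328 = 2^4·333; with 59491 mod 8 = 3, (2/59491) = -1; sign now -1; continue with (333/59491)
flip (333/59491) -> (59491/333): both odd, 333 mod 4 = 1, 59491 mod 4 = 3, so the flip contributes +1; sign now -1
(59491/333): 59491 mod 333 = 217, so (59491/333) = (217/333)
flip (217/333) -> (333/217): both odd, 217 mod 4 = 1, 333 mod 4 = 1, so the flip contributes +1; sign now -1
(333/217): 333 mod 217 = 116, so (333/217) = (116/217)
factor out 2^2: 116 = 2^2·29; with 217 mod 8 = 1, (2/217) = +1; sign now -1; continue with (29/217)
flip (29/217) -> (217/29): both odd, 29 mod 4 = 1, 217 mod 4 = 1, so the flip contributes +1; sign now -1
(217/29): 217 mod 29 = 14, so (217/29) = (14/29)
factor out 2^1: 14 = 2^1·7; with 29 mod 8 = 5, (2/29) = -1; sign now +1; continue with (7/29)
flip (7/29) -> (29/7): both odd, 7 mod 4 = 3, 29 mod 4 = 1, so the flip contributes +1; sign now +1
(29/7): 29 mod 7 = 1, so (29/7) = (1/7)
reached (1/7) = 1, so the symbol is +1

1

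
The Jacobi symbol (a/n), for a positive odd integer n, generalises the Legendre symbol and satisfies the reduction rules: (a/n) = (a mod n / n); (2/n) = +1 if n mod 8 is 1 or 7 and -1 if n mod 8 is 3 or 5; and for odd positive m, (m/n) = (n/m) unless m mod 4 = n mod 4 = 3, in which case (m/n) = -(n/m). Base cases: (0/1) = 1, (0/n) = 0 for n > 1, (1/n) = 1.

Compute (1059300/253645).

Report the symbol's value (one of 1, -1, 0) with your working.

0

(1059300/253645) = (44720/253645)   [reduce mod 253645]
44720 = 2^4·2795; (2/253645) = -1 since 253645 mod 8 = 5, so (44720/253645) = (-1)^4·(2795/253645); sign now +1
reciprocity: (2795/253645) = +1·(253645/2795) since 2795 mod 4 = 3, 253645 mod 4 = 1; sign now +1
(253645/2795) = (2095/2795)   [reduce mod 2795]
reciprocity: (2095/2795) = -1·(2795/2095) since 2095 mod 4 = 3, 2795 mod 4 = 3; sign now -1
(2795/2095) = (700/2095)   [reduce mod 2095]
700 = 2^2·175; (2/2095) = +1 since 2095 mod 8 = 7, so (700/2095) = (+1)^2·(175/2095); sign now -1
reciprocity: (175/2095) = -1·(2095/175) since 175 mod 4 = 3, 2095 mod 4 = 3; sign now +1
(2095/175) = (170/175)   [reduce mod 175]
170 = 2^1·85; (2/175) = +1 since 175 mod 8 = 7, so (170/175) = (+1)^1·(85/175); sign now +1
reciprocity: (85/175) = +1·(175/85) since 85 mod 4 = 1, 175 mod 4 = 3; sign now +1
(175/85) = (5/85)   [reduce mod 85]
reciprocity: (5/85) = +1·(85/5) since 5 mod 4 = 1, 85 mod 4 = 1; sign now +1
(85/5) = (0/5)   [reduce mod 5]
(0/5) = 0   [gcd(a, n) > 1]; final value = 0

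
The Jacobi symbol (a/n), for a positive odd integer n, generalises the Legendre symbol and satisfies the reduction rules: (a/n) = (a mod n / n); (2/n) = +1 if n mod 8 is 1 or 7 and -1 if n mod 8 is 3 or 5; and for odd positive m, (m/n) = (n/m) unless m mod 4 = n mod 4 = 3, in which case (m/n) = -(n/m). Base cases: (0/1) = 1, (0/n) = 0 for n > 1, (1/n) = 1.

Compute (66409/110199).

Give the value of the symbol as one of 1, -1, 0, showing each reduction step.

reciprocity: (66409/110199) = +1·(110199/66409) since 66409 mod 4 = 1, 110199 mod 4 = 3; sign now +1
(110199/66409) = (43790/66409)   [reduce mod 66409]
43790 = 2^1·21895; (2/66409) = +1 since 66409 mod 8 = 1, so (43790/66409) = (+1)^1·(21895/66409); sign now +1
reciprocity: (21895/66409) = +1·(66409/21895) since 21895 mod 4 = 3, 66409 mod 4 = 1; sign now +1
(66409/21895) = (724/21895)   [reduce mod 21895]
724 = 2^2·181; (2/21895) = +1 since 21895 mod 8 = 7, so (724/21895) = (+1)^2·(181/21895); sign now +1
reciprocity: (181/21895) = +1·(21895/181) since 181 mod 4 = 1, 21895 mod 4 = 3; sign now +1
(21895/181) = (175/181)   [reduce mod 181]
reciprocity: (175/181) = +1·(181/175) since 175 mod 4 = 3, 181 mod 4 = 1; sign now +1
(181/175) = (6/175)   [reduce mod 175]
6 = 2^1·3; (2/175) = +1 since 175 mod 8 = 7, so (6/175) = (+1)^1·(3/175); sign now +1
reciprocity: (3/175) = -1·(175/3) since 3 mod 4 = 3, 175 mod 4 = 3; sign now -1
(175/3) = (1/3)   [reduce mod 3]
(1/3) = 1; final value = sign = -1

-1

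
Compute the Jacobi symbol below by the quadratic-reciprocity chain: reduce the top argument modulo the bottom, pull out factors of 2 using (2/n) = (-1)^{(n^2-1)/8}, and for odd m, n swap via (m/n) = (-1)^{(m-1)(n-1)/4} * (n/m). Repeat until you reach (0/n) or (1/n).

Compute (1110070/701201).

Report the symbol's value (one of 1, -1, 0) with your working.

1

(1110070/701201): 1110070 mod 701201 = 408869, so (1110070/701201) = (408869/701201)
flip (408869/701201) -> (701201/408869): both odd, 408869 mod 4 = 1, 701201 mod 4 = 1, so the flip contributes +1; sign now +1
(701201/408869): 701201 mod 408869 = 292332, so (701201/408869) = (292332/408869)
factor out 2^2: 292332 = 2^2·73083; with 408869 mod 8 = 5, (2/408869) = -1; sign now +1; continue with (73083/408869)
flip (73083/408869) -> (408869/73083): both odd, 73083 mod 4 = 3, 408869 mod 4 = 1, so the flip contributes +1; sign now +1
(408869/73083): 408869 mod 73083 = 43454, so (408869/73083) = (43454/73083)
factor out 2^1: 43454 = 2^1·21727; with 73083 mod 8 = 3, (2/73083) = -1; sign now -1; continue with (21727/73083)
flip (21727/73083) -> (73083/21727): both odd, 21727 mod 4 = 3, 73083 mod 4 = 3, so the flip contributes -1; sign now +1
(73083/21727): 73083 mod 21727 = 7902, so (73083/21727) = (7902/21727)
factor out 2^1: 7902 = 2^1·3951; with 21727 mod 8 = 7, (2/21727) = +1; sign now +1; continue with (3951/21727)
flip (3951/21727) -> (21727/3951): both odd, 3951 mod 4 = 3, 21727 mod 4 = 3, so the flip contributes -1; sign now -1
(21727/3951): 21727 mod 3951 = 1972, so (21727/3951) = (1972/3951)
factor out 2^2: 1972 = 2^2·493; with 3951 mod 8 = 7, (2/3951) = +1; sign now -1; continue with (493/3951)
flip (493/3951) -> (3951/493): both odd, 493 mod 4 = 1, 3951 mod 4 = 3, so the flip contributes +1; sign now -1
(3951/493): 3951 mod 493 = 7, so (3951/493) = (7/493)
flip (7/493) -> (493/7): both odd, 7 mod 4 = 3, 493 mod 4 = 1, so the flip contributes +1; sign now -1
(493/7): 493 mod 7 = 3, so (493/7) = (3/7)
flip (3/7) -> (7/3): both odd, 3 mod 4 = 3, 7 mod 4 = 3, so the flip contributes -1; sign now +1
(7/3): 7 mod 3 = 1, so (7/3) = (1/3)
reached (1/3) = 1, so the symbol is +1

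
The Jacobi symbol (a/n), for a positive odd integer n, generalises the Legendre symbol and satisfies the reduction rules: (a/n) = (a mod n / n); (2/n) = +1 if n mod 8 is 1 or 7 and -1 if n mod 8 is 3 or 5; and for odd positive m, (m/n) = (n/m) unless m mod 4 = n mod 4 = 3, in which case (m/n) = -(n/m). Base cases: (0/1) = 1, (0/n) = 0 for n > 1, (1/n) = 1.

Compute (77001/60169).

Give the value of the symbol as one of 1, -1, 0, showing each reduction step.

1

(77001/60169) = (16832/60169)   [reduce mod 60169]
16832 = 2^6·263; (2/60169) = +1 since 60169 mod 8 = 1, so (16832/60169) = (+1)^6·(263/60169); sign now +1
reciprocity: (263/60169) = +1·(60169/263) since 263 mod 4 = 3, 60169 mod 4 = 1; sign now +1
(60169/263) = (205/263)   [reduce mod 263]
reciprocity: (205/263) = +1·(263/205) since 205 mod 4 = 1, 263 mod 4 = 3; sign now +1
(263/205) = (58/205)   [reduce mod 205]
58 = 2^1·29; (2/205) = -1 since 205 mod 8 = 5, so (58/205) = (-1)^1·(29/205); sign now -1
reciprocity: (29/205) = +1·(205/29) since 29 mod 4 = 1, 205 mod 4 = 1; sign now -1
(205/29) = (2/29)   [reduce mod 29]
2 = 2^1·1; (2/29) = -1 since 29 mod 8 = 5, so (2/29) = (-1)^1·(1/29); sign now +1
(1/29) = 1; final value = sign = +1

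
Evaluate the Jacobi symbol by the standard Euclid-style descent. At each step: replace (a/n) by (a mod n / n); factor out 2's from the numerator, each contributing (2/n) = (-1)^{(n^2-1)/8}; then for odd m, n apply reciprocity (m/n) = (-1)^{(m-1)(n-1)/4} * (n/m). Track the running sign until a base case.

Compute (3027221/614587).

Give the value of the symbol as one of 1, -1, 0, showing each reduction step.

-1

(3027221/614587) = (568873/614587)   [reduce mod 614587]
reciprocity: (568873/614587) = +1·(614587/568873) since 568873 mod 4 = 1, 614587 mod 4 = 3; sign now +1
(614587/568873) = (45714/568873)   [reduce mod 568873]
45714 = 2^1·22857; (2/568873) = +1 since 568873 mod 8 = 1, so (45714/568873) = (+1)^1·(22857/568873); sign now +1
reciprocity: (22857/568873) = +1·(568873/22857) since 22857 mod 4 = 1, 568873 mod 4 = 1; sign now +1
(568873/22857) = (20305/22857)   [reduce mod 22857]
reciprocity: (20305/22857) = +1·(22857/20305) since 20305 mod 4 = 1, 22857 mod 4 = 1; sign now +1
(22857/20305) = (2552/20305)   [reduce mod 20305]
2552 = 2^3·319; (2/20305) = +1 since 20305 mod 8 = 1, so (2552/20305) = (+1)^3·(319/20305); sign now +1
reciprocity: (319/20305) = +1·(20305/319) since 319 mod 4 = 3, 20305 mod 4 = 1; sign now +1
(20305/319) = (208/319)   [reduce mod 319]
208 = 2^4·13; (2/319) = +1 since 319 mod 8 = 7, so (208/319) = (+1)^4·(13/319); sign now +1
reciprocity: (13/319) = +1·(319/13) since 13 mod 4 = 1, 319 mod 4 = 3; sign now +1
(319/13) = (7/13)   [reduce mod 13]
reciprocity: (7/13) = +1·(13/7) since 7 mod 4 = 3, 13 mod 4 = 1; sign now +1
(13/7) = (6/7)   [reduce mod 7]
6 = 2^1·3; (2/7) = +1 since 7 mod 8 = 7, so (6/7) = (+1)^1·(3/7); sign now +1
reciprocity: (3/7) = -1·(7/3) since 3 mod 4 = 3, 7 mod 4 = 3; sign now -1
(7/3) = (1/3)   [reduce mod 3]
(1/3) = 1; final value = sign = -1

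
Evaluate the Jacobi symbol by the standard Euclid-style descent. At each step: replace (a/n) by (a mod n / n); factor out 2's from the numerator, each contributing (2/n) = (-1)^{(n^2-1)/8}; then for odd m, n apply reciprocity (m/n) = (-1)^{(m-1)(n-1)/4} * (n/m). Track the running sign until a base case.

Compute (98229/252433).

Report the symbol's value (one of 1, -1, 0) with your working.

-1

reciprocity: (98229/252433) = +1·(252433/98229) since 98229 mod 4 = 1, 252433 mod 4 = 1; sign now +1
(252433/98229) = (55975/98229)   [reduce mod 98229]
reciprocity: (55975/98229) = +1·(98229/55975) since 55975 mod 4 = 3, 98229 mod 4 = 1; sign now +1
(98229/55975) = (42254/55975)   [reduce mod 55975]
42254 = 2^1·21127; (2/55975) = +1 since 55975 mod 8 = 7, so (42254/55975) = (+1)^1·(21127/55975); sign now +1
reciprocity: (21127/55975) = -1·(55975/21127) since 21127 mod 4 = 3, 55975 mod 4 = 3; sign now -1
(55975/21127) = (13721/21127)   [reduce mod 21127]
reciprocity: (13721/21127) = +1·(21127/13721) since 13721 mod 4 = 1, 21127 mod 4 = 3; sign now -1
(21127/13721) = (7406/13721)   [reduce mod 13721]
7406 = 2^1·3703; (2/13721) = +1 since 13721 mod 8 = 1, so (7406/13721) = (+1)^1·(3703/13721); sign now -1
reciprocity: (3703/13721) = +1·(13721/3703) since 3703 mod 4 = 3, 13721 mod 4 = 1; sign now -1
(13721/3703) = (2612/3703)   [reduce mod 3703]
2612 = 2^2·653; (2/3703) = +1 since 3703 mod 8 = 7, so (2612/3703) = (+1)^2·(653/3703); sign now -1
reciprocity: (653/3703) = +1·(3703/653) since 653 mod 4 = 1, 3703 mod 4 = 3; sign now -1
(3703/653) = (438/653)   [reduce mod 653]
438 = 2^1·219; (2/653) = -1 since 653 mod 8 = 5, so (438/653) = (-1)^1·(219/653); sign now +1
reciprocity: (219/653) = +1·(653/219) since 219 mod 4 = 3, 653 mod 4 = 1; sign now +1
(653/219) = (215/219)   [reduce mod 219]
reciprocity: (215/219) = -1·(219/215) since 215 mod 4 = 3, 219 mod 4 = 3; sign now -1
(219/215) = (4/215)   [reduce mod 215]
4 = 2^2·1; (2/215) = +1 since 215 mod 8 = 7, so (4/215) = (+1)^2·(1/215); sign now -1
(1/215) = 1; final value = sign = -1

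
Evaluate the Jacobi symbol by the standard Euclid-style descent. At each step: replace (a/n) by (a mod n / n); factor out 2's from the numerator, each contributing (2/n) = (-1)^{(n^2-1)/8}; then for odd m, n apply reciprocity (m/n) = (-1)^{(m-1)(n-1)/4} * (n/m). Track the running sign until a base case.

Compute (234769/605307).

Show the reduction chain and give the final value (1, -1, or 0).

reciprocity: (234769/605307) = +1·(605307/234769) since 234769 mod 4 = 1, 605307 mod 4 = 3; sign now +1
(605307/234769) = (135769/234769)   [reduce mod 234769]
reciprocity: (135769/234769) = +1·(234769/135769) since 135769 mod 4 = 1, 234769 mod 4 = 1; sign now +1
(234769/135769) = (99000/135769)   [reduce mod 135769]
99000 = 2^3·12375; (2/135769) = +1 since 135769 mod 8 = 1, so (99000/135769) = (+1)^3·(12375/135769); sign now +1
reciprocity: (12375/135769) = +1·(135769/12375) since 12375 mod 4 = 3, 135769 mod 4 = 1; sign now +1
(135769/12375) = (12019/12375)   [reduce mod 12375]
reciprocity: (12019/12375) = -1·(12375/12019) since 12019 mod 4 = 3, 12375 mod 4 = 3; sign now -1
(12375/12019) = (356/12019)   [reduce mod 12019]
356 = 2^2·89; (2/12019) = -1 since 12019 mod 8 = 3, so (356/12019) = (-1)^2·(89/12019); sign now -1
reciprocity: (89/12019) = +1·(12019/89) since 89 mod 4 = 1, 12019 mod 4 = 3; sign now -1
(12019/89) = (4/89)   [reduce mod 89]
4 = 2^2·1; (2/89) = +1 since 89 mod 8 = 1, so (4/89) = (+1)^2·(1/89); sign now -1
(1/89) = 1; final value = sign = -1

-1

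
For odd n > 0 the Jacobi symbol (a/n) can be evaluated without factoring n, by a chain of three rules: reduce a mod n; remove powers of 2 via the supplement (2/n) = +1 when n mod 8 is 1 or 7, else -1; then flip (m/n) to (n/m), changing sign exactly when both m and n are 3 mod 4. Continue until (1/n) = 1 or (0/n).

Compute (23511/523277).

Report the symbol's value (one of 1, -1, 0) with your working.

0

reciprocity: (23511/523277) = +1·(523277/23511) since 23511 mod 4 = 3, 523277 mod 4 = 1; sign now +1
(523277/23511) = (6035/23511)   [reduce mod 23511]
reciprocity: (6035/23511) = -1·(23511/6035) since 6035 mod 4 = 3, 23511 mod 4 = 3; sign now -1
(23511/6035) = (5406/6035)   [reduce mod 6035]
5406 = 2^1·2703; (2/6035) = -1 since 6035 mod 8 = 3, so (5406/6035) = (-1)^1·(2703/6035); sign now +1
reciprocity: (2703/6035) = -1·(6035/2703) since 2703 mod 4 = 3, 6035 mod 4 = 3; sign now -1
(6035/2703) = (629/2703)   [reduce mod 2703]
reciprocity: (629/2703) = +1·(2703/629) since 629 mod 4 = 1, 2703 mod 4 = 3; sign now -1
(2703/629) = (187/629)   [reduce mod 629]
reciprocity: (187/629) = +1·(629/187) since 187 mod 4 = 3, 629 mod 4 = 1; sign now -1
(629/187) = (68/187)   [reduce mod 187]
68 = 2^2·17; (2/187) = -1 since 187 mod 8 = 3, so (68/187) = (-1)^2·(17/187); sign now -1
reciprocity: (17/187) = +1·(187/17) since 17 mod 4 = 1, 187 mod 4 = 3; sign now -1
(187/17) = (0/17)   [reduce mod 17]
(0/17) = 0   [gcd(a, n) > 1]; final value = 0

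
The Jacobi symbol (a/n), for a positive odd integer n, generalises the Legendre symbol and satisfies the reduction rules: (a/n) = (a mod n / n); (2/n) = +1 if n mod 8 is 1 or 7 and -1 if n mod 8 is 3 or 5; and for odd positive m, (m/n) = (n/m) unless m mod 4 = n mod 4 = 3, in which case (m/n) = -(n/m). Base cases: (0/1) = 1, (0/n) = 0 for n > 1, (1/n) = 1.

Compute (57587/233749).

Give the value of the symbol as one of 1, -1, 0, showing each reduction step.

-1

flip (57587/233749) -> (233749/57587): both odd, 57587 mod 4 = 3, 233749 mod 4 = 1, so the flip contributes +1; sign now +1
(233749/57587): 233749 mod 57587 = 3401, so (233749/57587) = (3401/57587)
flip (3401/57587) -> (57587/3401): both odd, 3401 mod 4 = 1, 57587 mod 4 = 3, so the flip contributes +1; sign now +1
(57587/3401): 57587 mod 3401 = 3171, so (57587/3401) = (3171/3401)
flip (3171/3401) -> (3401/3171): both odd, 3171 mod 4 = 3, 3401 mod 4 = 1, so the flip contributes +1; sign now +1
(3401/3171): 3401 mod 3171 = 230, so (3401/3171) = (230/3171)
factor out 2^1: 230 = 2^1·115; with 3171 mod 8 = 3, (2/3171) = -1; sign now -1; continue with (115/3171)
flip (115/3171) -> (3171/115): both odd, 115 mod 4 = 3, 3171 mod 4 = 3, so the flip contributes -1; sign now +1
(3171/115): 3171 mod 115 = 66, so (3171/115) = (66/115)
factor out 2^1: 66 = 2^1·33; with 115 mod 8 = 3, (2/115) = -1; sign now -1; continue with (33/115)
flip (33/115) -> (115/33): both odd, 33 mod 4 = 1, 115 mod 4 = 3, so the flip contributes +1; sign now -1
(115/33): 115 mod 33 = 16, so (115/33) = (16/33)
factor out 2^4: 16 = 2^4·1; with 33 mod 8 = 1, (2/33) = +1; sign now -1; continue with (1/33)
reached (1/33) = 1, so the symbol is -1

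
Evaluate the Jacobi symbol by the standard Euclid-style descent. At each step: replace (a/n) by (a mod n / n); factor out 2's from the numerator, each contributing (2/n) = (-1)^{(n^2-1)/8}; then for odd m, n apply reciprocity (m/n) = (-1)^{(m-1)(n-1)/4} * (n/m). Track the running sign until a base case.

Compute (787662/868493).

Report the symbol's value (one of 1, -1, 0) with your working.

-1

787662 = 2^1·393831; (2/868493) = -1 since 868493 mod 8 = 5, so (787662/868493) = (-1)^1·(393831/868493); sign now -1
reciprocity: (393831/868493) = +1·(868493/393831) since 393831 mod 4 = 3, 868493 mod 4 = 1; sign now -1
(868493/393831) = (80831/393831)   [reduce mod 393831]
reciprocity: (80831/393831) = -1·(393831/80831) since 80831 mod 4 = 3, 393831 mod 4 = 3; sign now +1
(393831/80831) = (70507/80831)   [reduce mod 80831]
reciprocity: (70507/80831) = -1·(80831/70507) since 70507 mod 4 = 3, 80831 mod 4 = 3; sign now -1
(80831/70507) = (10324/70507)   [reduce mod 70507]
10324 = 2^2·2581; (2/70507) = -1 since 70507 mod 8 = 3, so (10324/70507) = (-1)^2·(2581/70507); sign now -1
reciprocity: (2581/70507) = +1·(70507/2581) since 2581 mod 4 = 1, 70507 mod 4 = 3; sign now -1
(70507/2581) = (820/2581)   [reduce mod 2581]
820 = 2^2·205; (2/2581) = -1 since 2581 mod 8 = 5, so (820/2581) = (-1)^2·(205/2581); sign now -1
reciprocity: (205/2581) = +1·(2581/205) since 205 mod 4 = 1, 2581 mod 4 = 1; sign now -1
(2581/205) = (121/205)   [reduce mod 205]
reciprocity: (121/205) = +1·(205/121) since 121 mod 4 = 1, 205 mod 4 = 1; sign now -1
(205/121) = (84/121)   [reduce mod 121]
84 = 2^2·21; (2/121) = +1 since 121 mod 8 = 1, so (84/121) = (+1)^2·(21/121); sign now -1
reciprocity: (21/121) = +1·(121/21) since 21 mod 4 = 1, 121 mod 4 = 1; sign now -1
(121/21) = (16/21)   [reduce mod 21]
16 = 2^4·1; (2/21) = -1 since 21 mod 8 = 5, so (16/21) = (-1)^4·(1/21); sign now -1
(1/21) = 1; final value = sign = -1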